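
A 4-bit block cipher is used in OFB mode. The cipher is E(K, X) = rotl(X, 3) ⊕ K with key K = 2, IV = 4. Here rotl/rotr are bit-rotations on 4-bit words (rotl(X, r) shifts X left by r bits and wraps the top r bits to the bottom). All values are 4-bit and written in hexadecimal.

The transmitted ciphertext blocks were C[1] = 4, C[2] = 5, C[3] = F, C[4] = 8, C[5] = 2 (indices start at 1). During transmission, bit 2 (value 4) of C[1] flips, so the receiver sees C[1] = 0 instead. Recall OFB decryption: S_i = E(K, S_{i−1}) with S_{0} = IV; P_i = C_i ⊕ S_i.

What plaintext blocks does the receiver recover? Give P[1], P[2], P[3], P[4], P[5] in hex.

Only C[1] changed, to 0. In OFB, a change in C_i flips the same bit in P_i only; the keystream is unaffected. Decrypting the received ciphertext:
P[1]: S = E(K, 4) = 0; 0 ⊕ 0 = 0.
P[2]: S = E(K, 0) = 2; 5 ⊕ 2 = 7.
P[3]: S = E(K, 2) = 3; F ⊕ 3 = C.
P[4]: S = E(K, 3) = B; 8 ⊕ B = 3.
P[5]: S = E(K, B) = F; 2 ⊕ F = D.
Blocks that differ from the original plaintext: P[1].

P[1] = 0, P[2] = 7, P[3] = C, P[4] = 3, P[5] = D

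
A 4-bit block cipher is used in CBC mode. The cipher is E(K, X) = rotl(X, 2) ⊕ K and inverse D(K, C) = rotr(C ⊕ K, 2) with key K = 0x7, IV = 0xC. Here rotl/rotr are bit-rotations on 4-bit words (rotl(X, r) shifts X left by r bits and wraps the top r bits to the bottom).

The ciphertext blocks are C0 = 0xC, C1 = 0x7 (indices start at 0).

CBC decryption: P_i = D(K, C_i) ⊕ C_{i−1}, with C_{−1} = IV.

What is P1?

P1: D(K, 0x7) = 0x0; 0x0 ⊕ 0xC = 0xC.

P1 = 0xC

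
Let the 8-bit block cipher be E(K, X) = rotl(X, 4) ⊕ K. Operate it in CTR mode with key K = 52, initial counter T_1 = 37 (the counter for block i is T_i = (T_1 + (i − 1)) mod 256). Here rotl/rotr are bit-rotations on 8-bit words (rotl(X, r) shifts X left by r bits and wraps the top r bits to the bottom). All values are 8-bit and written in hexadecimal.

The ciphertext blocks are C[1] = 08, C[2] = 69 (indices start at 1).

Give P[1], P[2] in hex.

CTR decryption: S_i = E(K, T_i) where T_i is the counter for block i; P_i = C_i ⊕ S_i.
P[1]: T = 37, S = E(K, T) = 21; 08 ⊕ 21 = 29.
P[2]: T = 38, S = E(K, T) = D1; 69 ⊕ D1 = B8.

P[1] = 29, P[2] = B8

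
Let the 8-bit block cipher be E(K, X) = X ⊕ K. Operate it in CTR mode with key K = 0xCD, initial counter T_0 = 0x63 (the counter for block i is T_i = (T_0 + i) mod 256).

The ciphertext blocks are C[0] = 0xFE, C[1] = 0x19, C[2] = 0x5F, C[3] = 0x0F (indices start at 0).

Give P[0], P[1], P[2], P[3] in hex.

P[0] = 0x50, P[1] = 0xB0, P[2] = 0xF7, P[3] = 0xA4

CTR decryption: S_i = E(K, T_i) where T_i is the counter for block i; P_i = C_i ⊕ S_i.
P[0]: T = 0x63, S = E(K, T) = 0xAE; 0xFE ⊕ 0xAE = 0x50.
P[1]: T = 0x64, S = E(K, T) = 0xA9; 0x19 ⊕ 0xA9 = 0xB0.
P[2]: T = 0x65, S = E(K, T) = 0xA8; 0x5F ⊕ 0xA8 = 0xF7.
P[3]: T = 0x66, S = E(K, T) = 0xAB; 0x0F ⊕ 0xAB = 0xA4.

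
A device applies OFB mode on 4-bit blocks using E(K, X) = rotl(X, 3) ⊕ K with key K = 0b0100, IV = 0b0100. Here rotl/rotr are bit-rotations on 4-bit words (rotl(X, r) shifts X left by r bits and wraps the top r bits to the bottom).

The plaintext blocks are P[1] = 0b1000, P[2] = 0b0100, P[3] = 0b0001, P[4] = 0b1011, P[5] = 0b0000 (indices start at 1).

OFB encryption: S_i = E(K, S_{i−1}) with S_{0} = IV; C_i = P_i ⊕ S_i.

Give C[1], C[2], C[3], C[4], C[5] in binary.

C[1] = 0b1110, C[2] = 0b0011, C[3] = 0b1110, C[4] = 0b0000, C[5] = 0b1001

C[1]: S = E(K, 0b0100) = 0b0110; 0b1000 ⊕ 0b0110 = 0b1110.
C[2]: S = E(K, 0b0110) = 0b0111; 0b0100 ⊕ 0b0111 = 0b0011.
C[3]: S = E(K, 0b0111) = 0b1111; 0b0001 ⊕ 0b1111 = 0b1110.
C[4]: S = E(K, 0b1111) = 0b1011; 0b1011 ⊕ 0b1011 = 0b0000.
C[5]: S = E(K, 0b1011) = 0b1001; 0b0000 ⊕ 0b1001 = 0b1001.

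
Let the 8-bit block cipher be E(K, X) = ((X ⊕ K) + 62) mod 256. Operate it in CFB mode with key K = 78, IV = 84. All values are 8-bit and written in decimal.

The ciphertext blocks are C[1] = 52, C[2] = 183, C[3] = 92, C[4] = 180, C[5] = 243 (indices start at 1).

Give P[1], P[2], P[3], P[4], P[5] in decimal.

CFB decryption: P_i = C_i ⊕ E(K, C_{i−1}), with C_{0} = IV.
P[1]: E(K, 84) = 88; 52 ⊕ 88 = 108.
P[2]: E(K, 52) = 184; 183 ⊕ 184 = 15.
P[3]: E(K, 183) = 55; 92 ⊕ 55 = 107.
P[4]: E(K, 92) = 80; 180 ⊕ 80 = 228.
P[5]: E(K, 180) = 56; 243 ⊕ 56 = 203.

P[1] = 108, P[2] = 15, P[3] = 107, P[4] = 228, P[5] = 203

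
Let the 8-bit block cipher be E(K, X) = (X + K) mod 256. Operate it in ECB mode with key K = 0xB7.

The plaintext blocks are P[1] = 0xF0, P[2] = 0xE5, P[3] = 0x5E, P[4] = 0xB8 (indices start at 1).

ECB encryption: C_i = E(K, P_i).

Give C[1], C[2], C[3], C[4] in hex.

C[1]: E(K, 0xF0) = 0xA7.
C[2]: E(K, 0xE5) = 0x9C.
C[3]: E(K, 0x5E) = 0x15.
C[4]: E(K, 0xB8) = 0x6F.

C[1] = 0xA7, C[2] = 0x9C, C[3] = 0x15, C[4] = 0x6F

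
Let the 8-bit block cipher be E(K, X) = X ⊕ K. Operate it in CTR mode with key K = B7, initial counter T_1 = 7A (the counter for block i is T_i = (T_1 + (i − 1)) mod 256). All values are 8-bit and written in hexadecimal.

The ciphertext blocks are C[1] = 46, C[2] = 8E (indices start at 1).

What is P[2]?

P[2] = 42

CTR decryption: S_i = E(K, T_i) where T_i is the counter for block i; P_i = C_i ⊕ S_i.
P[2]: T = 7B, S = E(K, T) = CC; 8E ⊕ CC = 42.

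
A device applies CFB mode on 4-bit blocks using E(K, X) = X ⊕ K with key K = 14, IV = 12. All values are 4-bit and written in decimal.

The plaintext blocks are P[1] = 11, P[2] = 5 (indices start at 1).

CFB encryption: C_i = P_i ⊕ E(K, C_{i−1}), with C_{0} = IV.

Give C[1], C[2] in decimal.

C[1] = 9, C[2] = 2

C[1]: E(K, 12) = 2; 11 ⊕ 2 = 9.
C[2]: E(K, 9) = 7; 5 ⊕ 7 = 2.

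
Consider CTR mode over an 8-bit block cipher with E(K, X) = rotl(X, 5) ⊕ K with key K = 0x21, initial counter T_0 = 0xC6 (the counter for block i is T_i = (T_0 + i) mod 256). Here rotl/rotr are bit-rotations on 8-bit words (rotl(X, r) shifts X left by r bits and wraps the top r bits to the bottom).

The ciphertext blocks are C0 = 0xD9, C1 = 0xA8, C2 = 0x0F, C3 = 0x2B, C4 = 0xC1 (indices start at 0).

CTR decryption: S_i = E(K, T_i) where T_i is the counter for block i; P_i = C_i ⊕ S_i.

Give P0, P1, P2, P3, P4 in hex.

P0 = 0x20, P1 = 0x71, P2 = 0x37, P3 = 0x33, P4 = 0xB9

P0: T = 0xC6, S = E(K, T) = 0xF9; 0xD9 ⊕ 0xF9 = 0x20.
P1: T = 0xC7, S = E(K, T) = 0xD9; 0xA8 ⊕ 0xD9 = 0x71.
P2: T = 0xC8, S = E(K, T) = 0x38; 0x0F ⊕ 0x38 = 0x37.
P3: T = 0xC9, S = E(K, T) = 0x18; 0x2B ⊕ 0x18 = 0x33.
P4: T = 0xCA, S = E(K, T) = 0x78; 0xC1 ⊕ 0x78 = 0xB9.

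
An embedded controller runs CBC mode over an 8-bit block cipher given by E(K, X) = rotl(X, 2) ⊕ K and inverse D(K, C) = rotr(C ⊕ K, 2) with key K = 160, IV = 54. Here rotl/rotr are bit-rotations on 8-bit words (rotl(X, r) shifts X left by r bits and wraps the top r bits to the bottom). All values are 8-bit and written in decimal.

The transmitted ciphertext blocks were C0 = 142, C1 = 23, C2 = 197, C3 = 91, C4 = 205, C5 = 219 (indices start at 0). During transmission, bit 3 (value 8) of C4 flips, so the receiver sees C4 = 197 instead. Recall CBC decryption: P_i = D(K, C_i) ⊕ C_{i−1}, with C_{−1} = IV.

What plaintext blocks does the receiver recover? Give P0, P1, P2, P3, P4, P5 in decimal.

P0 = 189, P1 = 99, P2 = 78, P3 = 59, P4 = 2, P5 = 27

Only C4 changed, to 197. In CBC, a change in C_i garbles P_i and flips the same bit in P_{i+1}. Decrypting the received ciphertext:
P0: D(K, 142) = 139; 139 ⊕ 54 = 189.
P1: D(K, 23) = 237; 237 ⊕ 142 = 99.
P2: D(K, 197) = 89; 89 ⊕ 23 = 78.
P3: D(K, 91) = 254; 254 ⊕ 197 = 59.
P4: D(K, 197) = 89; 89 ⊕ 91 = 2.
P5: D(K, 219) = 222; 222 ⊕ 197 = 27.
Blocks that differ from the original plaintext: P4, P5.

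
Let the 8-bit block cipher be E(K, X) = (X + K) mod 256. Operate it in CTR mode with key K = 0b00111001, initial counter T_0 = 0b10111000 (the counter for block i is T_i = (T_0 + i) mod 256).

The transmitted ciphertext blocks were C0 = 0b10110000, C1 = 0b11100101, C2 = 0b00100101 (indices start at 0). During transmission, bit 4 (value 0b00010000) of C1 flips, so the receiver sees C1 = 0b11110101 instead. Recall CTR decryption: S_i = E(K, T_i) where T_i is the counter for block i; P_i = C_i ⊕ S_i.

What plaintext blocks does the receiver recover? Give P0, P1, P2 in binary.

P0 = 0b01000001, P1 = 0b00000111, P2 = 0b11010110

Only C1 changed, to 0b11110101. In CTR, a change in C_i flips the same bit in P_i only; the keystream is unaffected. Decrypting the received ciphertext:
P0: T = 0b10111000, S = E(K, T) = 0b11110001; 0b10110000 ⊕ 0b11110001 = 0b01000001.
P1: T = 0b10111001, S = E(K, T) = 0b11110010; 0b11110101 ⊕ 0b11110010 = 0b00000111.
P2: T = 0b10111010, S = E(K, T) = 0b11110011; 0b00100101 ⊕ 0b11110011 = 0b11010110.
Blocks that differ from the original plaintext: P1.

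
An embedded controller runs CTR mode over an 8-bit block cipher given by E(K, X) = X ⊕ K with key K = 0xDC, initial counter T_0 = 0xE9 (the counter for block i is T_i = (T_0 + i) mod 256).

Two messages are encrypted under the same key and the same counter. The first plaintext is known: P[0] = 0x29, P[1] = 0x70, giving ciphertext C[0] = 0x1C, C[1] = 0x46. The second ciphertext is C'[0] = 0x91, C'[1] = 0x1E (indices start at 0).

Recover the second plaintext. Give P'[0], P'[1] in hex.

In CTR with a reused counter, both messages share the same keystream S_i, so C_i ⊕ C'_i = P_i ⊕ P'_i and thus P'_i = P_i ⊕ C_i ⊕ C'_i.
P'[0]: 0x29 ⊕ 0x1C ⊕ 0x91 = 0xA4.
P'[1]: 0x70 ⊕ 0x46 ⊕ 0x1E = 0x28.

P'[0] = 0xA4, P'[1] = 0x28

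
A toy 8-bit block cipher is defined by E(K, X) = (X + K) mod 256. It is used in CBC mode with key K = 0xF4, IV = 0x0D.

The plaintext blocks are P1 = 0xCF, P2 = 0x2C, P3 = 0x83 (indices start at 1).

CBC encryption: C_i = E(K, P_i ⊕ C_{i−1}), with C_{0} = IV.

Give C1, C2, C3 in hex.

C1 = 0xB6, C2 = 0x8E, C3 = 0x01

C1: P1 ⊕ 0x0D = 0xC2; E(K, 0xC2) = 0xB6.
C2: P2 ⊕ 0xB6 = 0x9A; E(K, 0x9A) = 0x8E.
C3: P3 ⊕ 0x8E = 0x0D; E(K, 0x0D) = 0x01.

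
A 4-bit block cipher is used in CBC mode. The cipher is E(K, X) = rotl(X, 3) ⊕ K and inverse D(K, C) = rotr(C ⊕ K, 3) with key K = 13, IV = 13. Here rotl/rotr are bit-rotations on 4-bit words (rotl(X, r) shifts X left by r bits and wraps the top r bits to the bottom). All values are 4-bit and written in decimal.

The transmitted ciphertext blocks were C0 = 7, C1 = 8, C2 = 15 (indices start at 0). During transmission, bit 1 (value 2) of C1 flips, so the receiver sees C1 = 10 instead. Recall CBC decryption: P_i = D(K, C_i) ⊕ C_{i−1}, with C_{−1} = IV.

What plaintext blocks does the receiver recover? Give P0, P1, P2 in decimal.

P0 = 8, P1 = 9, P2 = 14

Only C1 changed, to 10. In CBC, a change in C_i garbles P_i and flips the same bit in P_{i+1}. Decrypting the received ciphertext:
P0: D(K, 7) = 5; 5 ⊕ 13 = 8.
P1: D(K, 10) = 14; 14 ⊕ 7 = 9.
P2: D(K, 15) = 4; 4 ⊕ 10 = 14.
Blocks that differ from the original plaintext: P1, P2.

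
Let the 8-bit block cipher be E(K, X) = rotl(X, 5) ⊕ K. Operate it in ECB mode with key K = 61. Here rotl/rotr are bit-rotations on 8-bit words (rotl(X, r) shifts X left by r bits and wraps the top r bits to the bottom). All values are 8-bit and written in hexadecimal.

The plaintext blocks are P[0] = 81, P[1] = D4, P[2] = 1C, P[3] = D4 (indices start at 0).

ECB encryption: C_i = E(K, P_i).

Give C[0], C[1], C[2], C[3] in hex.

C[0] = 51, C[1] = FB, C[2] = E2, C[3] = FB

C[0]: E(K, 81) = 51.
C[1]: E(K, D4) = FB.
C[2]: E(K, 1C) = E2.
C[3]: E(K, D4) = FB.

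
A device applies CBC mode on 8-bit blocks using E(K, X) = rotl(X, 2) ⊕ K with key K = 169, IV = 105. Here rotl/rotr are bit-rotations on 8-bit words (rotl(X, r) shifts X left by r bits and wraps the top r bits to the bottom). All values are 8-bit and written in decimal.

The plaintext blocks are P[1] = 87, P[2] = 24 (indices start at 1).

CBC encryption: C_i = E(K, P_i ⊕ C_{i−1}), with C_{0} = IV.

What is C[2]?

C[1]: P[1] ⊕ 105 = 62; E(K, 62) = 81.
C[2]: P[2] ⊕ 81 = 73; E(K, 73) = 140.

C[2] = 140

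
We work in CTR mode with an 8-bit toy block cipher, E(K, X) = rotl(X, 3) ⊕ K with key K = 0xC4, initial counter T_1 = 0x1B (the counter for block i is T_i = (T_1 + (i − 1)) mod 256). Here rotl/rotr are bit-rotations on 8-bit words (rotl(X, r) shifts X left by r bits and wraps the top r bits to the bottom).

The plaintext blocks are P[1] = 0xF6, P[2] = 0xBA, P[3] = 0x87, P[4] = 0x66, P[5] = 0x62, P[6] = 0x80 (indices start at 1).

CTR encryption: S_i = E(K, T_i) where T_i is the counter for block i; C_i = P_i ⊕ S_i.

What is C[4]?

C[1]: T = 0x1B, S = E(K, T) = 0x1C; 0xF6 ⊕ 0x1C = 0xEA.
C[2]: T = 0x1C, S = E(K, T) = 0x24; 0xBA ⊕ 0x24 = 0x9E.
C[3]: T = 0x1D, S = E(K, T) = 0x2C; 0x87 ⊕ 0x2C = 0xAB.
C[4]: T = 0x1E, S = E(K, T) = 0x34; 0x66 ⊕ 0x34 = 0x52.

C[4] = 0x52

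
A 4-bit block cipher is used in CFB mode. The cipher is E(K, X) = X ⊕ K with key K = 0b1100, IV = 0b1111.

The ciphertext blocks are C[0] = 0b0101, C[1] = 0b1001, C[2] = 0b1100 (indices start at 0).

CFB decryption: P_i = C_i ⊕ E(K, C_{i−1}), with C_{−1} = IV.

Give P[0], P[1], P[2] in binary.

P[0] = 0b0110, P[1] = 0b0000, P[2] = 0b1001

P[0]: E(K, 0b1111) = 0b0011; 0b0101 ⊕ 0b0011 = 0b0110.
P[1]: E(K, 0b0101) = 0b1001; 0b1001 ⊕ 0b1001 = 0b0000.
P[2]: E(K, 0b1001) = 0b0101; 0b1100 ⊕ 0b0101 = 0b1001.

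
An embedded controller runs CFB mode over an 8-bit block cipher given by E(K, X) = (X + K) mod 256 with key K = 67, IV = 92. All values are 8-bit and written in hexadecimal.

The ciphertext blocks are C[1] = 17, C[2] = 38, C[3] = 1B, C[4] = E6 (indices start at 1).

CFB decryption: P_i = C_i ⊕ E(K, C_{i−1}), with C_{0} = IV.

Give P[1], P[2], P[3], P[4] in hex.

P[1]: E(K, 92) = F9; 17 ⊕ F9 = EE.
P[2]: E(K, 17) = 7E; 38 ⊕ 7E = 46.
P[3]: E(K, 38) = 9F; 1B ⊕ 9F = 84.
P[4]: E(K, 1B) = 82; E6 ⊕ 82 = 64.

P[1] = EE, P[2] = 46, P[3] = 84, P[4] = 64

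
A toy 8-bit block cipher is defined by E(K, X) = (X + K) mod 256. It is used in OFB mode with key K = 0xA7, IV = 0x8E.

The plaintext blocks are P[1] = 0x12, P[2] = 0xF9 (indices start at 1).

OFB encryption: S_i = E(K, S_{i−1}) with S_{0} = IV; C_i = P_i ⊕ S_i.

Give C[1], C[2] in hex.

C[1]: S = E(K, 0x8E) = 0x35; 0x12 ⊕ 0x35 = 0x27.
C[2]: S = E(K, 0x35) = 0xDC; 0xF9 ⊕ 0xDC = 0x25.

C[1] = 0x27, C[2] = 0x25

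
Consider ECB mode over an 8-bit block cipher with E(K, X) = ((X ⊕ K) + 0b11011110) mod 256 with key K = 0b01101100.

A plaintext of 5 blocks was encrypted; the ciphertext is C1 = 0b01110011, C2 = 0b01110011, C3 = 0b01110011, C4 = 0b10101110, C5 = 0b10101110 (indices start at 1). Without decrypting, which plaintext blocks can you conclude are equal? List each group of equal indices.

P1 = P2 = P3; P4 = P5

ECB encrypts each block independently with the same key, so equal ciphertext blocks imply equal plaintext blocks.
C1 = C2 = C3 = 0b01110011, so P1 = P2 = P3.
C4 = C5 = 0b10101110, so P4 = P5.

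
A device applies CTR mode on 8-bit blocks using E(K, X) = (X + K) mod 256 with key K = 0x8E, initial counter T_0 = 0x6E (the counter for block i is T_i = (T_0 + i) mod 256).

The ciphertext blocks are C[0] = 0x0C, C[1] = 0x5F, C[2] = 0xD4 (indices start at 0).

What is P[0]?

CTR decryption: S_i = E(K, T_i) where T_i is the counter for block i; P_i = C_i ⊕ S_i.
P[0]: T = 0x6E, S = E(K, T) = 0xFC; 0x0C ⊕ 0xFC = 0xF0.

P[0] = 0xF0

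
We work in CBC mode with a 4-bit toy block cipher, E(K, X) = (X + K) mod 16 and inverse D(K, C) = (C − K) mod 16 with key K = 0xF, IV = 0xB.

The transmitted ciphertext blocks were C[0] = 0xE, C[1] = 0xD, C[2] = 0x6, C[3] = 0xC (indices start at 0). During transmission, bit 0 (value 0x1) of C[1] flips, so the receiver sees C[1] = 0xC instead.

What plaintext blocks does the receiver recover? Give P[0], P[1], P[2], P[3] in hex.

CBC decryption: P_i = D(K, C_i) ⊕ C_{i−1}, with C_{−1} = IV.
Only C[1] changed, to 0xC. In CBC, a change in C_i garbles P_i and flips the same bit in P_{i+1}. Decrypting the received ciphertext:
P[0]: D(K, 0xE) = 0xF; 0xF ⊕ 0xB = 0x4.
P[1]: D(K, 0xC) = 0xD; 0xD ⊕ 0xE = 0x3.
P[2]: D(K, 0x6) = 0x7; 0x7 ⊕ 0xC = 0xB.
P[3]: D(K, 0xC) = 0xD; 0xD ⊕ 0x6 = 0xB.
Blocks that differ from the original plaintext: P[1], P[2].

P[0] = 0x4, P[1] = 0x3, P[2] = 0xB, P[3] = 0xB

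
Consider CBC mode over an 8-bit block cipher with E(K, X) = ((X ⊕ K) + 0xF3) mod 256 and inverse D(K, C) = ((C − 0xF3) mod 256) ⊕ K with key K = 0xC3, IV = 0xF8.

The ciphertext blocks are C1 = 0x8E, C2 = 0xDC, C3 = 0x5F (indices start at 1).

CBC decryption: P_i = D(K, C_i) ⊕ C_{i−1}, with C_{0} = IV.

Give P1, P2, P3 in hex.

P1 = 0xA0, P2 = 0xA4, P3 = 0x73

P1: D(K, 0x8E) = 0x58; 0x58 ⊕ 0xF8 = 0xA0.
P2: D(K, 0xDC) = 0x2A; 0x2A ⊕ 0x8E = 0xA4.
P3: D(K, 0x5F) = 0xAF; 0xAF ⊕ 0xDC = 0x73.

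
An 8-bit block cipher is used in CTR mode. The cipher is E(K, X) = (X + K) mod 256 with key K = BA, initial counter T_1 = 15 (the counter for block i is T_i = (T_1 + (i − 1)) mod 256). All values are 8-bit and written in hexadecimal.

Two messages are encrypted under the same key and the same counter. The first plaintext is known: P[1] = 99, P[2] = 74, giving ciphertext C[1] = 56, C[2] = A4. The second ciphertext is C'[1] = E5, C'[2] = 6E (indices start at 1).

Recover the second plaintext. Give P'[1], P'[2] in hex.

P'[1] = 2A, P'[2] = BE

In CTR with a reused counter, both messages share the same keystream S_i, so C_i ⊕ C'_i = P_i ⊕ P'_i and thus P'_i = P_i ⊕ C_i ⊕ C'_i.
P'[1]: 99 ⊕ 56 ⊕ E5 = 2A.
P'[2]: 74 ⊕ A4 ⊕ 6E = BE.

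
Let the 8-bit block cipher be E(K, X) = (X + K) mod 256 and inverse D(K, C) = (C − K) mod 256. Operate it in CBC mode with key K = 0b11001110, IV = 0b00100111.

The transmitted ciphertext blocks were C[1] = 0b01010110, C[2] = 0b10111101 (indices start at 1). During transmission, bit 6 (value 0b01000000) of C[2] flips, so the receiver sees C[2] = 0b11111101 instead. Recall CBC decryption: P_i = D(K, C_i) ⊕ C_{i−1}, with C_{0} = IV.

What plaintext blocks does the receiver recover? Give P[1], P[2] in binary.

P[1] = 0b10101111, P[2] = 0b01111001

Only C[2] changed, to 0b11111101. In CBC, a change in C_i garbles P_i and flips the same bit in P_{i+1}. Decrypting the received ciphertext:
P[1]: D(K, 0b01010110) = 0b10001000; 0b10001000 ⊕ 0b00100111 = 0b10101111.
P[2]: D(K, 0b11111101) = 0b00101111; 0b00101111 ⊕ 0b01010110 = 0b01111001.
Blocks that differ from the original plaintext: P[2].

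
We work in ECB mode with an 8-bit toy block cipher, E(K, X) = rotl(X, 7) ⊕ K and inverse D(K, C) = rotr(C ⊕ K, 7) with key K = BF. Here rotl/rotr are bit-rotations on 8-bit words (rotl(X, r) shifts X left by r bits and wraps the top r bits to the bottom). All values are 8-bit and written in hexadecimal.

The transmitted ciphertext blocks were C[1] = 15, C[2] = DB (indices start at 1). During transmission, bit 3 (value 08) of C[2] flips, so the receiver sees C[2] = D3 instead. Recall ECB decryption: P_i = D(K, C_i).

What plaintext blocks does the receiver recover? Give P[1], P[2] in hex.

Only C[2] changed, to D3. In ECB, a change in C_i affects only P_i. Decrypting the received ciphertext:
P[1]: D(K, 15) = 55.
P[2]: D(K, D3) = D8.
Blocks that differ from the original plaintext: P[2].

P[1] = 55, P[2] = D8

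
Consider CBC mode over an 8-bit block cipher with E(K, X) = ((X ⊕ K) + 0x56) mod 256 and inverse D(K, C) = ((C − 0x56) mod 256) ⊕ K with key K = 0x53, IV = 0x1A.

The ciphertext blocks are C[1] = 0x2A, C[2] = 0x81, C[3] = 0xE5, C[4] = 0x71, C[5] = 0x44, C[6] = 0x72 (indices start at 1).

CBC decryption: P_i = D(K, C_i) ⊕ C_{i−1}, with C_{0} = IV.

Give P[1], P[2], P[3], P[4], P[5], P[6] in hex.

P[1]: D(K, 0x2A) = 0x87; 0x87 ⊕ 0x1A = 0x9D.
P[2]: D(K, 0x81) = 0x78; 0x78 ⊕ 0x2A = 0x52.
P[3]: D(K, 0xE5) = 0xDC; 0xDC ⊕ 0x81 = 0x5D.
P[4]: D(K, 0x71) = 0x48; 0x48 ⊕ 0xE5 = 0xAD.
P[5]: D(K, 0x44) = 0xBD; 0xBD ⊕ 0x71 = 0xCC.
P[6]: D(K, 0x72) = 0x4F; 0x4F ⊕ 0x44 = 0x0B.

P[1] = 0x9D, P[2] = 0x52, P[3] = 0x5D, P[4] = 0xAD, P[5] = 0xCC, P[6] = 0x0B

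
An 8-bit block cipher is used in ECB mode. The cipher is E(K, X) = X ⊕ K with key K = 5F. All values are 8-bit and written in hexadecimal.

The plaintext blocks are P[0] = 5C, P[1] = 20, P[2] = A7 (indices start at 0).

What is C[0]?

C[0] = 03

ECB encryption: C_i = E(K, P_i).
C[0]: E(K, 5C) = 03.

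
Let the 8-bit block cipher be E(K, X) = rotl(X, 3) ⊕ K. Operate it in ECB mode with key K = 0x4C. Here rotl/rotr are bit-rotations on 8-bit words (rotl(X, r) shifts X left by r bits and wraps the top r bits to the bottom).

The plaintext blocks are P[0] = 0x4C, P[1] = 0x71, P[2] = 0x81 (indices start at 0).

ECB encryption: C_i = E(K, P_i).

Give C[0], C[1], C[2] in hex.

C[0] = 0x2E, C[1] = 0xC7, C[2] = 0x40

C[0]: E(K, 0x4C) = 0x2E.
C[1]: E(K, 0x71) = 0xC7.
C[2]: E(K, 0x81) = 0x40.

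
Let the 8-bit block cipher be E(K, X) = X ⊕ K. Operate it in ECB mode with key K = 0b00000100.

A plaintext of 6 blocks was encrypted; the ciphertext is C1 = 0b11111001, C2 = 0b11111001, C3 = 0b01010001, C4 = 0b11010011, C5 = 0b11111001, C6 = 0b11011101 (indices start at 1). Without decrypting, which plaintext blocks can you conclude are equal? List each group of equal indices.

P1 = P2 = P5

ECB encrypts each block independently with the same key, so equal ciphertext blocks imply equal plaintext blocks.
C1 = C2 = C5 = 0b11111001, so P1 = P2 = P5.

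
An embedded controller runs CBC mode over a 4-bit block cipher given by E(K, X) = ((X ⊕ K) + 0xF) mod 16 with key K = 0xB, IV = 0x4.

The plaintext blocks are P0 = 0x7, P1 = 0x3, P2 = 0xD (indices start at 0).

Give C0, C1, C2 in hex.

C0 = 0x7, C1 = 0xE, C2 = 0x7

CBC encryption: C_i = E(K, P_i ⊕ C_{i−1}), with C_{−1} = IV.
C0: P0 ⊕ 0x4 = 0x3; E(K, 0x3) = 0x7.
C1: P1 ⊕ 0x7 = 0x4; E(K, 0x4) = 0xE.
C2: P2 ⊕ 0xE = 0x3; E(K, 0x3) = 0x7.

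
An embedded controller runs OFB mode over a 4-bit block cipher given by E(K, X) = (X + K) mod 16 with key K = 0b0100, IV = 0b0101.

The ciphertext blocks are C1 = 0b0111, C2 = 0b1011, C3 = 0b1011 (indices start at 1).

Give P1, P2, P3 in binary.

OFB decryption: S_i = E(K, S_{i−1}) with S_{0} = IV; P_i = C_i ⊕ S_i.
P1: S = E(K, 0b0101) = 0b1001; 0b0111 ⊕ 0b1001 = 0b1110.
P2: S = E(K, 0b1001) = 0b1101; 0b1011 ⊕ 0b1101 = 0b0110.
P3: S = E(K, 0b1101) = 0b0001; 0b1011 ⊕ 0b0001 = 0b1010.

P1 = 0b1110, P2 = 0b0110, P3 = 0b1010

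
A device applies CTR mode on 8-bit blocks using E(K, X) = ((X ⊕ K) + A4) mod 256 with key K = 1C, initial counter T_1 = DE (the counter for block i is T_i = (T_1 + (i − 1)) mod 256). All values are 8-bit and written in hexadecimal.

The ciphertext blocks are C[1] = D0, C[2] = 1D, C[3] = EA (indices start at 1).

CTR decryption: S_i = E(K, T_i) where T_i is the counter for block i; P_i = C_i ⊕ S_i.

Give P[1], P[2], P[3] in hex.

P[1]: T = DE, S = E(K, T) = 66; D0 ⊕ 66 = B6.
P[2]: T = DF, S = E(K, T) = 67; 1D ⊕ 67 = 7A.
P[3]: T = E0, S = E(K, T) = A0; EA ⊕ A0 = 4A.

P[1] = B6, P[2] = 7A, P[3] = 4A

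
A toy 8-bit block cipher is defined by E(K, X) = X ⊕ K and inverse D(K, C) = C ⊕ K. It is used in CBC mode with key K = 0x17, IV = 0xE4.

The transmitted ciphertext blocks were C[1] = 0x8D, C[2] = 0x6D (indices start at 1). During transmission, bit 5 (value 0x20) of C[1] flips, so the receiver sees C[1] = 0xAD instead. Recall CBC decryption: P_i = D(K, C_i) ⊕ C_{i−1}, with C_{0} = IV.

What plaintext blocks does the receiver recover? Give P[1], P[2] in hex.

Only C[1] changed, to 0xAD. In CBC, a change in C_i garbles P_i and flips the same bit in P_{i+1}. Decrypting the received ciphertext:
P[1]: D(K, 0xAD) = 0xBA; 0xBA ⊕ 0xE4 = 0x5E.
P[2]: D(K, 0x6D) = 0x7A; 0x7A ⊕ 0xAD = 0xD7.
Blocks that differ from the original plaintext: P[1], P[2].

P[1] = 0x5E, P[2] = 0xD7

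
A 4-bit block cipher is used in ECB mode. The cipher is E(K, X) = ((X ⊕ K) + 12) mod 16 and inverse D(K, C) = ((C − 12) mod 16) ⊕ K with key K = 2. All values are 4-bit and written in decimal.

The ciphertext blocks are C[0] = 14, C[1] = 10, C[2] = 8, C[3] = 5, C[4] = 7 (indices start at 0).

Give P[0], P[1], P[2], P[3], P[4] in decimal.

P[0] = 0, P[1] = 12, P[2] = 14, P[3] = 11, P[4] = 9

ECB decryption: P_i = D(K, C_i).
P[0]: D(K, 14) = 0.
P[1]: D(K, 10) = 12.
P[2]: D(K, 8) = 14.
P[3]: D(K, 5) = 11.
P[4]: D(K, 7) = 9.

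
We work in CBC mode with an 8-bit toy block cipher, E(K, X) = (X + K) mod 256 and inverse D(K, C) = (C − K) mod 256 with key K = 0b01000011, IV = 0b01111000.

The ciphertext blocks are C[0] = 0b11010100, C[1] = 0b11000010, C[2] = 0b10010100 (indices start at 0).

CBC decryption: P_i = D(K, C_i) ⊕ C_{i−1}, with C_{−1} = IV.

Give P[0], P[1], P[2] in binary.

P[0] = 0b11101001, P[1] = 0b10101011, P[2] = 0b10010011

P[0]: D(K, 0b11010100) = 0b10010001; 0b10010001 ⊕ 0b01111000 = 0b11101001.
P[1]: D(K, 0b11000010) = 0b01111111; 0b01111111 ⊕ 0b11010100 = 0b10101011.
P[2]: D(K, 0b10010100) = 0b01010001; 0b01010001 ⊕ 0b11000010 = 0b10010011.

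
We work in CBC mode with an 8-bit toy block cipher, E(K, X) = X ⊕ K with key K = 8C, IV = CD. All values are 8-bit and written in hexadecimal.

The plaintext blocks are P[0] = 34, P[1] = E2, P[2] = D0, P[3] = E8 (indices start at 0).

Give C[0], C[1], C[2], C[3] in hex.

C[0] = 75, C[1] = 1B, C[2] = 47, C[3] = 23

CBC encryption: C_i = E(K, P_i ⊕ C_{i−1}), with C_{−1} = IV.
C[0]: P[0] ⊕ CD = F9; E(K, F9) = 75.
C[1]: P[1] ⊕ 75 = 97; E(K, 97) = 1B.
C[2]: P[2] ⊕ 1B = CB; E(K, CB) = 47.
C[3]: P[3] ⊕ 47 = AF; E(K, AF) = 23.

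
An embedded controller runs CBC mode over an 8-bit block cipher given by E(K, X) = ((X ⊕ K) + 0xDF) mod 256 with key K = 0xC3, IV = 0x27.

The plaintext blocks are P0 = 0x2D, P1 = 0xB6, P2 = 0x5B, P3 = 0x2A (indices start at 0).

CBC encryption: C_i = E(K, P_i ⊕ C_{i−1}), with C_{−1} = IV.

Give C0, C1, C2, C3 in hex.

C0: P0 ⊕ 0x27 = 0x0A; E(K, 0x0A) = 0xA8.
C1: P1 ⊕ 0xA8 = 0x1E; E(K, 0x1E) = 0xBC.
C2: P2 ⊕ 0xBC = 0xE7; E(K, 0xE7) = 0x03.
C3: P3 ⊕ 0x03 = 0x29; E(K, 0x29) = 0xC9.

C0 = 0xA8, C1 = 0xBC, C2 = 0x03, C3 = 0xC9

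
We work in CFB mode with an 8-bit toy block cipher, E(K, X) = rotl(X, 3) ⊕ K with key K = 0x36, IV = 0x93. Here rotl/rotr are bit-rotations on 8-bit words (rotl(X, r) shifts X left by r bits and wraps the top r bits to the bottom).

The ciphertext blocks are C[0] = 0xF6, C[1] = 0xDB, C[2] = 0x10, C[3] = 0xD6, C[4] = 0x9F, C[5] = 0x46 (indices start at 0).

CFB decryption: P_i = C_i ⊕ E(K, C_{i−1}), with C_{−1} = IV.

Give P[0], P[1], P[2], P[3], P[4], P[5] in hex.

P[0]: E(K, 0x93) = 0xAA; 0xF6 ⊕ 0xAA = 0x5C.
P[1]: E(K, 0xF6) = 0x81; 0xDB ⊕ 0x81 = 0x5A.
P[2]: E(K, 0xDB) = 0xE8; 0x10 ⊕ 0xE8 = 0xF8.
P[3]: E(K, 0x10) = 0xB6; 0xD6 ⊕ 0xB6 = 0x60.
P[4]: E(K, 0xD6) = 0x80; 0x9F ⊕ 0x80 = 0x1F.
P[5]: E(K, 0x9F) = 0xCA; 0x46 ⊕ 0xCA = 0x8C.

P[0] = 0x5C, P[1] = 0x5A, P[2] = 0xF8, P[3] = 0x60, P[4] = 0x1F, P[5] = 0x8C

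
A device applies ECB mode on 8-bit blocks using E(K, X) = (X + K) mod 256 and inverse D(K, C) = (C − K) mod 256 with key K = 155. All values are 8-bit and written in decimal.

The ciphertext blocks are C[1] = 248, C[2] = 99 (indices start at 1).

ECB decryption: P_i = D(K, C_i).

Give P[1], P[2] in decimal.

P[1]: D(K, 248) = 93.
P[2]: D(K, 99) = 200.

P[1] = 93, P[2] = 200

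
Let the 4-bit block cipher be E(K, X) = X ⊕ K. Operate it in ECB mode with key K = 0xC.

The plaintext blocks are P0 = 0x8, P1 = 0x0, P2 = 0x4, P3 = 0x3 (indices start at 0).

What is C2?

ECB encryption: C_i = E(K, P_i).
C2: E(K, 0x4) = 0x8.

C2 = 0x8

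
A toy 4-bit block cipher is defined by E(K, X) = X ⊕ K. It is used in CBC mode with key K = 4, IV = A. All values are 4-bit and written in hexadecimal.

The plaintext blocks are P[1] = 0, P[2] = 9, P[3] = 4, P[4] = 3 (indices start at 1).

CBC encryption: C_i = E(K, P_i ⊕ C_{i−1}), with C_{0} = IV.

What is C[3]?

C[1]: P[1] ⊕ A = A; E(K, A) = E.
C[2]: P[2] ⊕ E = 7; E(K, 7) = 3.
C[3]: P[3] ⊕ 3 = 7; E(K, 7) = 3.

C[3] = 3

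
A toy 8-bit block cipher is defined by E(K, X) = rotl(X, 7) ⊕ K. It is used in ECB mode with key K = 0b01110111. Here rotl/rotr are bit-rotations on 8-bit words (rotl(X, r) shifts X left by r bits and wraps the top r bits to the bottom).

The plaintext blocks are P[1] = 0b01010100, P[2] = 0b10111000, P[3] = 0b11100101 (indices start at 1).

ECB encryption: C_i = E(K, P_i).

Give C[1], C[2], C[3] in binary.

C[1]: E(K, 0b01010100) = 0b01011101.
C[2]: E(K, 0b10111000) = 0b00101011.
C[3]: E(K, 0b11100101) = 0b10000101.

C[1] = 0b01011101, C[2] = 0b00101011, C[3] = 0b10000101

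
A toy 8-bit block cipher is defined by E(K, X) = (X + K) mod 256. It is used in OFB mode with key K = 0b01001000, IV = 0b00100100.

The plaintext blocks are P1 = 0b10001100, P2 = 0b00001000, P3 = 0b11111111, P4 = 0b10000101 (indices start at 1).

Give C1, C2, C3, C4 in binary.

C1 = 0b11100000, C2 = 0b10111100, C3 = 0b00000011, C4 = 0b11000001

OFB encryption: S_i = E(K, S_{i−1}) with S_{0} = IV; C_i = P_i ⊕ S_i.
C1: S = E(K, 0b00100100) = 0b01101100; 0b10001100 ⊕ 0b01101100 = 0b11100000.
C2: S = E(K, 0b01101100) = 0b10110100; 0b00001000 ⊕ 0b10110100 = 0b10111100.
C3: S = E(K, 0b10110100) = 0b11111100; 0b11111111 ⊕ 0b11111100 = 0b00000011.
C4: S = E(K, 0b11111100) = 0b01000100; 0b10000101 ⊕ 0b01000100 = 0b11000001.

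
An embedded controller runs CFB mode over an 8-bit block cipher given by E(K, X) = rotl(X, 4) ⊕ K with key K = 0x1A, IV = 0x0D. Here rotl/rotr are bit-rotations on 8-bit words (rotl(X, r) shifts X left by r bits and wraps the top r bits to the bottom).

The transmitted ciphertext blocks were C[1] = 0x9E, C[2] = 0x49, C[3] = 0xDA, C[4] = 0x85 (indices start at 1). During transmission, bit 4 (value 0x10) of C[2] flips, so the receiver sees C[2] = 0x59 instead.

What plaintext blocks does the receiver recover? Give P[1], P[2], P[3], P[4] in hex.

P[1] = 0x54, P[2] = 0xAA, P[3] = 0x55, P[4] = 0x32

CFB decryption: P_i = C_i ⊕ E(K, C_{i−1}), with C_{0} = IV.
Only C[2] changed, to 0x59. In CFB, a change in C_i flips the same bit in P_i and garbles P_{i+1}. Decrypting the received ciphertext:
P[1]: E(K, 0x0D) = 0xCA; 0x9E ⊕ 0xCA = 0x54.
P[2]: E(K, 0x9E) = 0xF3; 0x59 ⊕ 0xF3 = 0xAA.
P[3]: E(K, 0x59) = 0x8F; 0xDA ⊕ 0x8F = 0x55.
P[4]: E(K, 0xDA) = 0xB7; 0x85 ⊕ 0xB7 = 0x32.
Blocks that differ from the original plaintext: P[2], P[3].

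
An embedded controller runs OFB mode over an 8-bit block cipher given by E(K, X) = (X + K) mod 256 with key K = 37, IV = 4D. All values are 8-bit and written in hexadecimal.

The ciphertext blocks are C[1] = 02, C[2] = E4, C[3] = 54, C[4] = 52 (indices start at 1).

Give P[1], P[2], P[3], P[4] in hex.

P[1] = 86, P[2] = 5F, P[3] = A6, P[4] = 7B

OFB decryption: S_i = E(K, S_{i−1}) with S_{0} = IV; P_i = C_i ⊕ S_i.
P[1]: S = E(K, 4D) = 84; 02 ⊕ 84 = 86.
P[2]: S = E(K, 84) = BB; E4 ⊕ BB = 5F.
P[3]: S = E(K, BB) = F2; 54 ⊕ F2 = A6.
P[4]: S = E(K, F2) = 29; 52 ⊕ 29 = 7B.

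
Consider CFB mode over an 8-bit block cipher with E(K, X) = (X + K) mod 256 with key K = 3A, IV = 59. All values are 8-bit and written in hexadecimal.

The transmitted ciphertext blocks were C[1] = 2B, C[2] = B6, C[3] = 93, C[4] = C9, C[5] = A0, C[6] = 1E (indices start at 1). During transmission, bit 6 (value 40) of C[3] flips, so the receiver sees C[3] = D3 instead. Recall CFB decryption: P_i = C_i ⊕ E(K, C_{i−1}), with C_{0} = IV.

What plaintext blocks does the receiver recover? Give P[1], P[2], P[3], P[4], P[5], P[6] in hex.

P[1] = B8, P[2] = D3, P[3] = 23, P[4] = C4, P[5] = A3, P[6] = C4

Only C[3] changed, to D3. In CFB, a change in C_i flips the same bit in P_i and garbles P_{i+1}. Decrypting the received ciphertext:
P[1]: E(K, 59) = 93; 2B ⊕ 93 = B8.
P[2]: E(K, 2B) = 65; B6 ⊕ 65 = D3.
P[3]: E(K, B6) = F0; D3 ⊕ F0 = 23.
P[4]: E(K, D3) = 0D; C9 ⊕ 0D = C4.
P[5]: E(K, C9) = 03; A0 ⊕ 03 = A3.
P[6]: E(K, A0) = DA; 1E ⊕ DA = C4.
Blocks that differ from the original plaintext: P[3], P[4].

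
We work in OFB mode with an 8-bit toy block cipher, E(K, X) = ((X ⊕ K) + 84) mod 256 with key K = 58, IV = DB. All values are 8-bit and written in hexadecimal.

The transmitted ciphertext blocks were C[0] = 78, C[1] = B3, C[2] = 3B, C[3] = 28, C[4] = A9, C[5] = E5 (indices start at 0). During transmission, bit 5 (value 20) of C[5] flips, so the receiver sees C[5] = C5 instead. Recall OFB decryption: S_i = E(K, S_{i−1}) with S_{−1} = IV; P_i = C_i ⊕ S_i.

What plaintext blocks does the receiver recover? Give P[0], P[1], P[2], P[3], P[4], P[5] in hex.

Only C[5] changed, to C5. In OFB, a change in C_i flips the same bit in P_i only; the keystream is unaffected. Decrypting the received ciphertext:
P[0]: S = E(K, DB) = 07; 78 ⊕ 07 = 7F.
P[1]: S = E(K, 07) = E3; B3 ⊕ E3 = 50.
P[2]: S = E(K, E3) = 3F; 3B ⊕ 3F = 04.
P[3]: S = E(K, 3F) = EB; 28 ⊕ EB = C3.
P[4]: S = E(K, EB) = 37; A9 ⊕ 37 = 9E.
P[5]: S = E(K, 37) = F3; C5 ⊕ F3 = 36.
Blocks that differ from the original plaintext: P[5].

P[0] = 7F, P[1] = 50, P[2] = 04, P[3] = C3, P[4] = 9E, P[5] = 36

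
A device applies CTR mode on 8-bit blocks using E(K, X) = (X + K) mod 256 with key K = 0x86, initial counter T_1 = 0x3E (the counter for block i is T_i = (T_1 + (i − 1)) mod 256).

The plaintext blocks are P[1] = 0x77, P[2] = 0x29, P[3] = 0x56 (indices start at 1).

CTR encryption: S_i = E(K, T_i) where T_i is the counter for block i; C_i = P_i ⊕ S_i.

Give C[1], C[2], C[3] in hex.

C[1] = 0xB3, C[2] = 0xEC, C[3] = 0x90

C[1]: T = 0x3E, S = E(K, T) = 0xC4; 0x77 ⊕ 0xC4 = 0xB3.
C[2]: T = 0x3F, S = E(K, T) = 0xC5; 0x29 ⊕ 0xC5 = 0xEC.
C[3]: T = 0x40, S = E(K, T) = 0xC6; 0x56 ⊕ 0xC6 = 0x90.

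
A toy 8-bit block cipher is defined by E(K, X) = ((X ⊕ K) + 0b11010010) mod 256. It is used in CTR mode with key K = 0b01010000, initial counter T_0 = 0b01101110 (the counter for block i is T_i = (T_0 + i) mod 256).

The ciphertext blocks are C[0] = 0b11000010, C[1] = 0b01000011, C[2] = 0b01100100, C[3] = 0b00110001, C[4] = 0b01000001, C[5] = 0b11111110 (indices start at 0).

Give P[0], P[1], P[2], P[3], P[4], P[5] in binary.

CTR decryption: S_i = E(K, T_i) where T_i is the counter for block i; P_i = C_i ⊕ S_i.
P[0]: T = 0b01101110, S = E(K, T) = 0b00010000; 0b11000010 ⊕ 0b00010000 = 0b11010010.
P[1]: T = 0b01101111, S = E(K, T) = 0b00010001; 0b01000011 ⊕ 0b00010001 = 0b01010010.
P[2]: T = 0b01110000, S = E(K, T) = 0b11110010; 0b01100100 ⊕ 0b11110010 = 0b10010110.
P[3]: T = 0b01110001, S = E(K, T) = 0b11110011; 0b00110001 ⊕ 0b11110011 = 0b11000010.
P[4]: T = 0b01110010, S = E(K, T) = 0b11110100; 0b01000001 ⊕ 0b11110100 = 0b10110101.
P[5]: T = 0b01110011, S = E(K, T) = 0b11110101; 0b11111110 ⊕ 0b11110101 = 0b00001011.

P[0] = 0b11010010, P[1] = 0b01010010, P[2] = 0b10010110, P[3] = 0b11000010, P[4] = 0b10110101, P[5] = 0b00001011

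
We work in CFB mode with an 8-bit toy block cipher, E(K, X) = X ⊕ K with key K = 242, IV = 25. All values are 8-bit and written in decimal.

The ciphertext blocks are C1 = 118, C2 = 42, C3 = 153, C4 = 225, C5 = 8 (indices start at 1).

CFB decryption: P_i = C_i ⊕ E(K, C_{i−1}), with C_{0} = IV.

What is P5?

P5 = 27

P5: E(K, 225) = 19; 8 ⊕ 19 = 27.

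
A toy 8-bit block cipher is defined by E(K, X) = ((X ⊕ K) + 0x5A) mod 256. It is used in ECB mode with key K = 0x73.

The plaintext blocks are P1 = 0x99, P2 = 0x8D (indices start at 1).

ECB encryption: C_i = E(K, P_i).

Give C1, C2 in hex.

C1: E(K, 0x99) = 0x44.
C2: E(K, 0x8D) = 0x58.

C1 = 0x44, C2 = 0x58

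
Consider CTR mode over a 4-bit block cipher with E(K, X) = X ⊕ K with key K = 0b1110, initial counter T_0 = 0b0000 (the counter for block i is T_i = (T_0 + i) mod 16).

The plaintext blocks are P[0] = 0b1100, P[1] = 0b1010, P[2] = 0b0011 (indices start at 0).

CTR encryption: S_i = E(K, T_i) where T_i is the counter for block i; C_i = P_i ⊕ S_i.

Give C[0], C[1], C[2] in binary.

C[0]: T = 0b0000, S = E(K, T) = 0b1110; 0b1100 ⊕ 0b1110 = 0b0010.
C[1]: T = 0b0001, S = E(K, T) = 0b1111; 0b1010 ⊕ 0b1111 = 0b0101.
C[2]: T = 0b0010, S = E(K, T) = 0b1100; 0b0011 ⊕ 0b1100 = 0b1111.

C[0] = 0b0010, C[1] = 0b0101, C[2] = 0b1111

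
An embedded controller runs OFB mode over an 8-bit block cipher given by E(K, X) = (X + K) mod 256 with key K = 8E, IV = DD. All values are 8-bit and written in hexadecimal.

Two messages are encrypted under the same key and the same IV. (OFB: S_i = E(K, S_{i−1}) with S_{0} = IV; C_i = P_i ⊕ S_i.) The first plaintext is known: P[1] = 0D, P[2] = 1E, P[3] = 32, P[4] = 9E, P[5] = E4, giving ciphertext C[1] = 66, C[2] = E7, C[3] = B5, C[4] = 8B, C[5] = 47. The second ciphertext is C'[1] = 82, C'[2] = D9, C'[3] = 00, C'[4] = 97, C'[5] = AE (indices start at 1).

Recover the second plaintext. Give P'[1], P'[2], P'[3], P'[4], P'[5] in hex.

In OFB with a reused IV, both messages share the same keystream S_i, so C_i ⊕ C'_i = P_i ⊕ P'_i and thus P'_i = P_i ⊕ C_i ⊕ C'_i.
P'[1]: 0D ⊕ 66 ⊕ 82 = E9.
P'[2]: 1E ⊕ E7 ⊕ D9 = 20.
P'[3]: 32 ⊕ B5 ⊕ 00 = 87.
P'[4]: 9E ⊕ 8B ⊕ 97 = 82.
P'[5]: E4 ⊕ 47 ⊕ AE = 0D.

P'[1] = E9, P'[2] = 20, P'[3] = 87, P'[4] = 82, P'[5] = 0D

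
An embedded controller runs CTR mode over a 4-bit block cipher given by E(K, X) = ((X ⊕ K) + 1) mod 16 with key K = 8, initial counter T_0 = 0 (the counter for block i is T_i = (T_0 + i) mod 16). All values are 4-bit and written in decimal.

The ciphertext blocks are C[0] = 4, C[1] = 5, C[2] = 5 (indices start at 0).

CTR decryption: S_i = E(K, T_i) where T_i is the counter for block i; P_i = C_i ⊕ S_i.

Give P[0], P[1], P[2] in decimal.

P[0] = 13, P[1] = 15, P[2] = 14

P[0]: T = 0, S = E(K, T) = 9; 4 ⊕ 9 = 13.
P[1]: T = 1, S = E(K, T) = 10; 5 ⊕ 10 = 15.
P[2]: T = 2, S = E(K, T) = 11; 5 ⊕ 11 = 14.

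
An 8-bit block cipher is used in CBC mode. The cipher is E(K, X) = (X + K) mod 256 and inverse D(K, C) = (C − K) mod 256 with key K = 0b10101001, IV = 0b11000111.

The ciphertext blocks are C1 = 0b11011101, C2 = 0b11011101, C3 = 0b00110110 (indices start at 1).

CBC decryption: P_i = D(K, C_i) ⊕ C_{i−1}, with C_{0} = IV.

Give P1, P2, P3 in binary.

P1 = 0b11110011, P2 = 0b11101001, P3 = 0b01010000

P1: D(K, 0b11011101) = 0b00110100; 0b00110100 ⊕ 0b11000111 = 0b11110011.
P2: D(K, 0b11011101) = 0b00110100; 0b00110100 ⊕ 0b11011101 = 0b11101001.
P3: D(K, 0b00110110) = 0b10001101; 0b10001101 ⊕ 0b11011101 = 0b01010000.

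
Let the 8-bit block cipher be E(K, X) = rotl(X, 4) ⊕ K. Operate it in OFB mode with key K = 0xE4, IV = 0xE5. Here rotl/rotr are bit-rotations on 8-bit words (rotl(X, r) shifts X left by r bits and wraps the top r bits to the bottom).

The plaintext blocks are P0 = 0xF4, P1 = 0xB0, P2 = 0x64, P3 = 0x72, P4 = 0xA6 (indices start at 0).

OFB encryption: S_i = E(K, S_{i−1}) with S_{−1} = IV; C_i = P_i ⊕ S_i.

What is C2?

C2 = 0x74

C0: S = E(K, 0xE5) = 0xBA; 0xF4 ⊕ 0xBA = 0x4E.
C1: S = E(K, 0xBA) = 0x4F; 0xB0 ⊕ 0x4F = 0xFF.
C2: S = E(K, 0x4F) = 0x10; 0x64 ⊕ 0x10 = 0x74.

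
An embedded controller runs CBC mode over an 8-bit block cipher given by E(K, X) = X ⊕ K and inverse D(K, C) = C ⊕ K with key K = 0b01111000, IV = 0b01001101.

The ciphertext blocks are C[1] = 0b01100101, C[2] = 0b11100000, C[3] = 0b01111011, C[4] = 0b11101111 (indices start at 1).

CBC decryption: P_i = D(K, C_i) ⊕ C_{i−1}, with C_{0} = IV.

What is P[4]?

P[4] = 0b11101100

P[4]: D(K, 0b11101111) = 0b10010111; 0b10010111 ⊕ 0b01111011 = 0b11101100.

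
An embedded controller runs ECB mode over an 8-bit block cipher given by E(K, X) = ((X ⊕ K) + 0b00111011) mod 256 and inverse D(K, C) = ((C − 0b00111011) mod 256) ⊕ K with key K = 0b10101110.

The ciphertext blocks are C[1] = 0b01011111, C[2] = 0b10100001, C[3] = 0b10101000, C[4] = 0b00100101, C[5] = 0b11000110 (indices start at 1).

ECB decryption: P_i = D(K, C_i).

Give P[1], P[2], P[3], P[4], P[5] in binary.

P[1]: D(K, 0b01011111) = 0b10001010.
P[2]: D(K, 0b10100001) = 0b11001000.
P[3]: D(K, 0b10101000) = 0b11000011.
P[4]: D(K, 0b00100101) = 0b01000100.
P[5]: D(K, 0b11000110) = 0b00100101.

P[1] = 0b10001010, P[2] = 0b11001000, P[3] = 0b11000011, P[4] = 0b01000100, P[5] = 0b00100101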